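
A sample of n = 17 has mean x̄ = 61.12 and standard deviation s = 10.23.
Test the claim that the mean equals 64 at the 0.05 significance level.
One-sample t-test:
H₀: μ = 64
H₁: μ ≠ 64
df = n - 1 = 16
t = (x̄ - μ₀) / (s/√n) = (61.12 - 64) / (10.23/√17) = -1.161
p-value = 0.2628

Since p-value > α = 0.05, we fail to reject H₀.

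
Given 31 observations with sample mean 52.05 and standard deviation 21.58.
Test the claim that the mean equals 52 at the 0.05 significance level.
One-sample t-test:
H₀: μ = 52
H₁: μ ≠ 52
df = n - 1 = 30
t = (x̄ - μ₀) / (s/√n) = (52.05 - 52) / (21.58/√31) = 0.013
p-value = 0.9898

Since p-value > α = 0.05, we fail to reject H₀.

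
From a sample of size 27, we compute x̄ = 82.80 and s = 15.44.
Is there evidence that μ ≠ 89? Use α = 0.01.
One-sample t-test:
H₀: μ = 89
H₁: μ ≠ 89
df = n - 1 = 26
t = (x̄ - μ₀) / (s/√n) = (82.80 - 89) / (15.44/√27) = -2.087
p-value = 0.0469

Since p-value > α = 0.01, we fail to reject H₀.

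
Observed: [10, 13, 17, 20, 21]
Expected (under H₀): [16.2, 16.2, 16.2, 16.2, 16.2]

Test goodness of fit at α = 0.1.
Chi-square goodness of fit test:
H₀: observed counts match expected distribution
H₁: observed counts differ from expected distribution
df = k - 1 = 4
χ² = Σ(O - E)²/E
   = (10 - 16.2)²/16.2 + (13 - 16.2)²/16.2 + (17 - 16.2)²/16.2 + (20 - 16.2)²/16.2 + (21 - 16.2)²/16.2
   = 2.373 + 0.632 + 0.040 + 0.891 + 1.422
   = 5.36
p-value = 0.2525

Since p-value > α = 0.1, we fail to reject H₀.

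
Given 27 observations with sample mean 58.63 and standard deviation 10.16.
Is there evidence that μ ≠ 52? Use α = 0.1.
One-sample t-test:
H₀: μ = 52
H₁: μ ≠ 52
df = n - 1 = 26
t = (x̄ - μ₀) / (s/√n) = (58.63 - 52) / (10.16/√27) = 3.391
p-value = 0.0022

Since p-value < α = 0.1, we reject H₀.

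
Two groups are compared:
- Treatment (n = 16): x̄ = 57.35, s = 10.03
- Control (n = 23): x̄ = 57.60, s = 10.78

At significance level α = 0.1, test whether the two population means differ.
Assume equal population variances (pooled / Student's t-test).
Student's two-sample t-test (equal variances):
H₀: μ₁ = μ₂
H₁: μ₁ ≠ μ₂
df = n₁ + n₂ - 2 = 37
Pooled variance s_p² = [(n₁-1)s₁² + (n₂-1)s₂²] / (n₁ + n₂ - 2) = [(15)(10.03²) + (22)(10.78²)] / 37 = 109.8810
SE = √(s_p²(1/n₁ + 1/n₂)) = √(109.8810 × (1/16 + 1/23)) = 3.4125
t = (x̄₁ - x̄₂) / SE = (57.35 - 57.60) / 3.4125 = -0.25 / 3.4125 = -0.073
p-value = 0.9420

Since p-value > α = 0.1, we fail to reject H₀.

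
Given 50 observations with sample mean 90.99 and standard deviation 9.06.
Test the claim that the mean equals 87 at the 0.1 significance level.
One-sample t-test:
H₀: μ = 87
H₁: μ ≠ 87
df = n - 1 = 49
t = (x̄ - μ₀) / (s/√n) = (90.99 - 87) / (9.06/√50) = 3.114
p-value = 0.0031

Since p-value < α = 0.1, we reject H₀.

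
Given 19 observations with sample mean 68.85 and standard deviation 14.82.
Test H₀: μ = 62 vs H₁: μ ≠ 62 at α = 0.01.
One-sample t-test:
H₀: μ = 62
H₁: μ ≠ 62
df = n - 1 = 18
t = (x̄ - μ₀) / (s/√n) = (68.85 - 62) / (14.82/√19) = 2.015
p-value = 0.0591

Since p-value > α = 0.01, we fail to reject H₀.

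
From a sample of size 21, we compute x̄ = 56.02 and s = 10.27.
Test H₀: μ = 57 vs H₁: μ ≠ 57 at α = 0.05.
One-sample t-test:
H₀: μ = 57
H₁: μ ≠ 57
df = n - 1 = 20
t = (x̄ - μ₀) / (s/√n) = (56.02 - 57) / (10.27/√21) = -0.437
p-value = 0.6666

Since p-value > α = 0.05, we fail to reject H₀.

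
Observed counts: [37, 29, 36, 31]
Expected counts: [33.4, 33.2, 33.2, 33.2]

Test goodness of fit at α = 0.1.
Chi-square goodness of fit test:
H₀: observed counts match expected distribution
H₁: observed counts differ from expected distribution
df = k - 1 = 3
χ² = Σ(O - E)²/E
   = (37 - 33.4)²/33.4 + (29 - 33.2)²/33.2 + (36 - 33.2)²/33.2 + (31 - 33.2)²/33.2
   = 0.388 + 0.531 + 0.236 + 0.146
   = 1.30
p-value = 0.7288

Since p-value > α = 0.1, we fail to reject H₀.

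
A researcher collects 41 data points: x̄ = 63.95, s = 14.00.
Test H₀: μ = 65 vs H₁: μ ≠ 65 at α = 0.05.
One-sample t-test:
H₀: μ = 65
H₁: μ ≠ 65
df = n - 1 = 40
t = (x̄ - μ₀) / (s/√n) = (63.95 - 65) / (14.00/√41) = -0.480
p-value = 0.6337

Since p-value > α = 0.05, we fail to reject H₀.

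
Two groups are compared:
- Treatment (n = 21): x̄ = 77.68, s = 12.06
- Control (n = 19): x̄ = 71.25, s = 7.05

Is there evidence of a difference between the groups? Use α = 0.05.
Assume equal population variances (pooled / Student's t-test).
Student's two-sample t-test (equal variances):
H₀: μ₁ = μ₂
H₁: μ₁ ≠ μ₂
df = n₁ + n₂ - 2 = 38
Pooled variance s_p² = [(n₁-1)s₁² + (n₂-1)s₂²] / (n₁ + n₂ - 2) = [(20)(12.06²) + (18)(7.05²)] / 38 = 100.0926
SE = √(s_p²(1/n₁ + 1/n₂)) = √(100.0926 × (1/21 + 1/19)) = 3.1677
t = (x̄₁ - x̄₂) / SE = (77.68 - 71.25) / 3.1677 = 6.43 / 3.1677 = 2.030
p-value = 0.0494

Since p-value < α = 0.05, we reject H₀.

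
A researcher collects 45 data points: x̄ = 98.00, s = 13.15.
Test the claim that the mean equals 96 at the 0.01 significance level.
One-sample t-test:
H₀: μ = 96
H₁: μ ≠ 96
df = n - 1 = 44
t = (x̄ - μ₀) / (s/√n) = (98.00 - 96) / (13.15/√45) = 1.020
p-value = 0.3132

Since p-value > α = 0.01, we fail to reject H₀.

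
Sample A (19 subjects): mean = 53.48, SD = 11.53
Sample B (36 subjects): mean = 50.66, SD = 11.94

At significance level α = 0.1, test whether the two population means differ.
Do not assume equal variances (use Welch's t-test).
Welch's two-sample t-test:
H₀: μ₁ = μ₂
H₁: μ₁ ≠ μ₂
s₁²/n₁ = 11.53²/19 = 6.9969,  s₂²/n₂ = 11.94²/36 = 3.9601
SE = √(s₁²/n₁ + s₂²/n₂) = √(6.9969 + 3.9601) = 3.3101
df (Welch-Satterthwaite) = (s₁²/n₁ + s₂²/n₂)² / [(s₁²/n₁)²/(n₁-1) + (s₂²/n₂)²/(n₂-1)] ≈ 37.90
t = (x̄₁ - x̄₂) / SE = (53.48 - 50.66) / 3.3101 = 2.82 / 3.3101 = 0.852
p-value = 0.3996

Since p-value > α = 0.1, we fail to reject H₀.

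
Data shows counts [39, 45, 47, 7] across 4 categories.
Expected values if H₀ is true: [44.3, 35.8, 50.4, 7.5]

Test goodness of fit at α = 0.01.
Chi-square goodness of fit test:
H₀: observed counts match expected distribution
H₁: observed counts differ from expected distribution
df = k - 1 = 3
χ² = Σ(O - E)²/E
   = (39 - 44.3)²/44.3 + (45 - 35.8)²/35.8 + (47 - 50.4)²/50.4 + (7 - 7.5)²/7.5
   = 0.634 + 2.364 + 0.229 + 0.033
   = 3.26
p-value = 0.3531

Since p-value > α = 0.01, we fail to reject H₀.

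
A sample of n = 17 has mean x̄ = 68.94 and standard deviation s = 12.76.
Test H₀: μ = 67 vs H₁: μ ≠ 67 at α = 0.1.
One-sample t-test:
H₀: μ = 67
H₁: μ ≠ 67
df = n - 1 = 16
t = (x̄ - μ₀) / (s/√n) = (68.94 - 67) / (12.76/√17) = 0.627
p-value = 0.5396

Since p-value > α = 0.1, we fail to reject H₀.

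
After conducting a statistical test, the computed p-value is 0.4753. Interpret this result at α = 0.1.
Since p = 0.4753 > α = 0.1, fail to reject H₀.
There is insufficient evidence to reject the null hypothesis; the result is not statistically significant at the 0.1 level.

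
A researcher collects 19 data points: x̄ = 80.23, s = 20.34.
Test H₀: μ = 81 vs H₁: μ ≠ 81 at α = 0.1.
One-sample t-test:
H₀: μ = 81
H₁: μ ≠ 81
df = n - 1 = 18
t = (x̄ - μ₀) / (s/√n) = (80.23 - 81) / (20.34/√19) = -0.165
p-value = 0.8708

Since p-value > α = 0.1, we fail to reject H₀.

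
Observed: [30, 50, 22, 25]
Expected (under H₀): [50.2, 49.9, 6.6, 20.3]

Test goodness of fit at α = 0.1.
Chi-square goodness of fit test:
H₀: observed counts match expected distribution
H₁: observed counts differ from expected distribution
df = k - 1 = 3
χ² = Σ(O - E)²/E
   = (30 - 50.2)²/50.2 + (50 - 49.9)²/49.9 + (22 - 6.6)²/6.6 + (25 - 20.3)²/20.3
   = 8.128 + 0.000 + 35.933 + 1.088
   = 45.15
p-value < 0.0001

Since p-value < α = 0.1, we reject H₀.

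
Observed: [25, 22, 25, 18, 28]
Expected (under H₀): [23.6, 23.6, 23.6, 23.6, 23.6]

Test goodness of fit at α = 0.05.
Chi-square goodness of fit test:
H₀: observed counts match expected distribution
H₁: observed counts differ from expected distribution
df = k - 1 = 4
χ² = Σ(O - E)²/E
   = (25 - 23.6)²/23.6 + (22 - 23.6)²/23.6 + (25 - 23.6)²/23.6 + (18 - 23.6)²/23.6 + (28 - 23.6)²/23.6
   = 0.083 + 0.108 + 0.083 + 1.329 + 0.820
   = 2.42
p-value = 0.6583

Since p-value > α = 0.05, we fail to reject H₀.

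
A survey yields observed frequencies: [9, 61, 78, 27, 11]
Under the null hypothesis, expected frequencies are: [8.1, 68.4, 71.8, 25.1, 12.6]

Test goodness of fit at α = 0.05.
Chi-square goodness of fit test:
H₀: observed counts match expected distribution
H₁: observed counts differ from expected distribution
df = k - 1 = 4
χ² = Σ(O - E)²/E
   = (9 - 8.1)²/8.1 + (61 - 68.4)²/68.4 + (78 - 71.8)²/71.8 + (27 - 25.1)²/25.1 + (11 - 12.6)²/12.6
   = 0.100 + 0.801 + 0.535 + 0.144 + 0.203
   = 1.78
p-value = 0.7756

Since p-value > α = 0.05, we fail to reject H₀.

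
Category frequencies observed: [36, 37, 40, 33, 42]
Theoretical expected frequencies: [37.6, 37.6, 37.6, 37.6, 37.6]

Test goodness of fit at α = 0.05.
Chi-square goodness of fit test:
H₀: observed counts match expected distribution
H₁: observed counts differ from expected distribution
df = k - 1 = 4
χ² = Σ(O - E)²/E
   = (36 - 37.6)²/37.6 + (37 - 37.6)²/37.6 + (40 - 37.6)²/37.6 + (33 - 37.6)²/37.6 + (42 - 37.6)²/37.6
   = 0.068 + 0.010 + 0.153 + 0.563 + 0.515
   = 1.31
p-value = 0.8599

Since p-value > α = 0.05, we fail to reject H₀.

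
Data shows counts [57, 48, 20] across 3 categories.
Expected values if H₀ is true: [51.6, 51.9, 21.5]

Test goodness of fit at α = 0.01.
Chi-square goodness of fit test:
H₀: observed counts match expected distribution
H₁: observed counts differ from expected distribution
df = k - 1 = 2
χ² = Σ(O - E)²/E
   = (57 - 51.6)²/51.6 + (48 - 51.9)²/51.9 + (20 - 21.5)²/21.5
   = 0.565 + 0.293 + 0.105
   = 0.96
p-value = 0.6179

Since p-value > α = 0.01, we fail to reject H₀.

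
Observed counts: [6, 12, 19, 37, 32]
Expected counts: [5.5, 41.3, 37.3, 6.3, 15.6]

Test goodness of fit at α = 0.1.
Chi-square goodness of fit test:
H₀: observed counts match expected distribution
H₁: observed counts differ from expected distribution
df = k - 1 = 4
χ² = Σ(O - E)²/E
   = (6 - 5.5)²/5.5 + (12 - 41.3)²/41.3 + (19 - 37.3)²/37.3 + (37 - 6.3)²/6.3 + (32 - 15.6)²/15.6
   = 0.045 + 20.787 + 8.978 + 149.602 + 17.241
   = 196.65
p-value < 0.0001

Since p-value < α = 0.1, we reject H₀.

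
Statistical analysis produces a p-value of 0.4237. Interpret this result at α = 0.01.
Since p = 0.4237 > α = 0.01, fail to reject H₀.
There is insufficient evidence to reject the null hypothesis; the result is not statistically significant at the 0.01 level.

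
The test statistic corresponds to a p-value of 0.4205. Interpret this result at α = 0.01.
Since p = 0.4205 > α = 0.01, fail to reject H₀.
There is insufficient evidence to reject the null hypothesis; the result is not statistically significant at the 0.01 level.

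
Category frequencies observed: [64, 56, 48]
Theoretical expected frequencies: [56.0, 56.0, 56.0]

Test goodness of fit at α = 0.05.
Chi-square goodness of fit test:
H₀: observed counts match expected distribution
H₁: observed counts differ from expected distribution
df = k - 1 = 2
χ² = Σ(O - E)²/E
   = (64 - 56.0)²/56.0 + (56 - 56.0)²/56.0 + (48 - 56.0)²/56.0
   = 1.143 + 0.000 + 1.143
   = 2.29
p-value = 0.3189

Since p-value > α = 0.05, we fail to reject H₀.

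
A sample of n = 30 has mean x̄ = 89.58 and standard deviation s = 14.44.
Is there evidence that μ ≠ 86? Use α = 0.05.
One-sample t-test:
H₀: μ = 86
H₁: μ ≠ 86
df = n - 1 = 29
t = (x̄ - μ₀) / (s/√n) = (89.58 - 86) / (14.44/√30) = 1.358
p-value = 0.1850

Since p-value > α = 0.05, we fail to reject H₀.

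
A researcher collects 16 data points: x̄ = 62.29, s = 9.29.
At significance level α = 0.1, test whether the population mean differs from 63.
One-sample t-test:
H₀: μ = 63
H₁: μ ≠ 63
df = n - 1 = 15
t = (x̄ - μ₀) / (s/√n) = (62.29 - 63) / (9.29/√16) = -0.306
p-value = 0.7640

Since p-value > α = 0.1, we fail to reject H₀.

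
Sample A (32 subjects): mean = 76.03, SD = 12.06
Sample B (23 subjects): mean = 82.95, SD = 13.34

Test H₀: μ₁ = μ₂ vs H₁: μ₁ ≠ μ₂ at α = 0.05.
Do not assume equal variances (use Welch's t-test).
Welch's two-sample t-test:
H₀: μ₁ = μ₂
H₁: μ₁ ≠ μ₂
s₁²/n₁ = 12.06²/32 = 4.5451,  s₂²/n₂ = 13.34²/23 = 7.7372
SE = √(s₁²/n₁ + s₂²/n₂) = √(4.5451 + 7.7372) = 3.5046
df (Welch-Satterthwaite) = (s₁²/n₁ + s₂²/n₂)² / [(s₁²/n₁)²/(n₁-1) + (s₂²/n₂)²/(n₂-1)] ≈ 44.53
t = (x̄₁ - x̄₂) / SE = (76.03 - 82.95) / 3.5046 = -6.92 / 3.5046 = -1.975
p-value = 0.0545

Since p-value > α = 0.05, we fail to reject H₀.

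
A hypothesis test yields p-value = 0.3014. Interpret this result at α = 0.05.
Since p = 0.3014 > α = 0.05, fail to reject H₀.
There is insufficient evidence to reject the null hypothesis; the result is not statistically significant at the 0.05 level.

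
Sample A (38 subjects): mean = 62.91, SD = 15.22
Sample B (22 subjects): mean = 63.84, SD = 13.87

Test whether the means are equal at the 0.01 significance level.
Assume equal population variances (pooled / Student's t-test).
Student's two-sample t-test (equal variances):
H₀: μ₁ = μ₂
H₁: μ₁ ≠ μ₂
df = n₁ + n₂ - 2 = 58
Pooled variance s_p² = [(n₁-1)s₁² + (n₂-1)s₂²] / (n₁ + n₂ - 2) = [(37)(15.22²) + (21)(13.87²)] / 58 = 217.4294
SE = √(s_p²(1/n₁ + 1/n₂)) = √(217.4294 × (1/38 + 1/22)) = 3.9503
t = (x̄₁ - x̄₂) / SE = (62.91 - 63.84) / 3.9503 = -0.93 / 3.9503 = -0.235
p-value = 0.8147

Since p-value > α = 0.01, we fail to reject H₀.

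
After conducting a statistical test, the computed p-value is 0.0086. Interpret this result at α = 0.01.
Since p = 0.0086 < α = 0.01, reject H₀.
There is sufficient evidence to reject the null hypothesis; the result is statistically significant at the 0.01 level.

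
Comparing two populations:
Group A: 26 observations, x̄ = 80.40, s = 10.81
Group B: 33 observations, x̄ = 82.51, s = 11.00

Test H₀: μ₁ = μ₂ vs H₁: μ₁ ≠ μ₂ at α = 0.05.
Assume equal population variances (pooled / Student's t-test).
Student's two-sample t-test (equal variances):
H₀: μ₁ = μ₂
H₁: μ₁ ≠ μ₂
df = n₁ + n₂ - 2 = 57
Pooled variance s_p² = [(n₁-1)s₁² + (n₂-1)s₂²] / (n₁ + n₂ - 2) = [(25)(10.81²) + (32)(11.00²)] / 57 = 119.1825
SE = √(s_p²(1/n₁ + 1/n₂)) = √(119.1825 × (1/26 + 1/33)) = 2.8628
t = (x̄₁ - x̄₂) / SE = (80.40 - 82.51) / 2.8628 = -2.11 / 2.8628 = -0.737
p-value = 0.4641

Since p-value > α = 0.05, we fail to reject H₀.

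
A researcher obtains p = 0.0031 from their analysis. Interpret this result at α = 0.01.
Since p = 0.0031 < α = 0.01, reject H₀.
There is sufficient evidence to reject the null hypothesis; the result is statistically significant at the 0.01 level.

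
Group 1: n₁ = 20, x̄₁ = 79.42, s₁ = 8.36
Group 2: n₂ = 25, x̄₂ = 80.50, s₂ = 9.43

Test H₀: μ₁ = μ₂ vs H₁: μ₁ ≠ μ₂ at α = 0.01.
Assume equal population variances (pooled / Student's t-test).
Student's two-sample t-test (equal variances):
H₀: μ₁ = μ₂
H₁: μ₁ ≠ μ₂
df = n₁ + n₂ - 2 = 43
Pooled variance s_p² = [(n₁-1)s₁² + (n₂-1)s₂²] / (n₁ + n₂ - 2) = [(19)(8.36²) + (24)(9.43²)] / 43 = 80.5140
SE = √(s_p²(1/n₁ + 1/n₂)) = √(80.5140 × (1/20 + 1/25)) = 2.6919
t = (x̄₁ - x̄₂) / SE = (79.42 - 80.50) / 2.6919 = -1.08 / 2.6919 = -0.401
p-value = 0.6903

Since p-value > α = 0.01, we fail to reject H₀.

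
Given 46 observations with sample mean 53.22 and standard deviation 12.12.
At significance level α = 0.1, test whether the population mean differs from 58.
One-sample t-test:
H₀: μ = 58
H₁: μ ≠ 58
df = n - 1 = 45
t = (x̄ - μ₀) / (s/√n) = (53.22 - 58) / (12.12/√46) = -2.675
p-value = 0.0104

Since p-value < α = 0.1, we reject H₀.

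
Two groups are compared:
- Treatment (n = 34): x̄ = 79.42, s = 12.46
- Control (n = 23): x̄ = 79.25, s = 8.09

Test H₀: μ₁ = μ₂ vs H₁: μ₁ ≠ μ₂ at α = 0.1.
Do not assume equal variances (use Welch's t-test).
Welch's two-sample t-test:
H₀: μ₁ = μ₂
H₁: μ₁ ≠ μ₂
s₁²/n₁ = 12.46²/34 = 4.5662,  s₂²/n₂ = 8.09²/23 = 2.8456
SE = √(s₁²/n₁ + s₂²/n₂) = √(4.5662 + 2.8456) = 2.7225
df (Welch-Satterthwaite) = (s₁²/n₁ + s₂²/n₂)² / [(s₁²/n₁)²/(n₁-1) + (s₂²/n₂)²/(n₂-1)] ≈ 54.94
t = (x̄₁ - x̄₂) / SE = (79.42 - 79.25) / 2.7225 = 0.17 / 2.7225 = 0.062
p-value = 0.9504

Since p-value > α = 0.1, we fail to reject H₀.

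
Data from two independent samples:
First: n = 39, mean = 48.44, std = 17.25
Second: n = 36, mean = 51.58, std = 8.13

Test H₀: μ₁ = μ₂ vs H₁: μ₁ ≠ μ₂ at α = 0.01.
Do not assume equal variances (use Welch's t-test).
Welch's two-sample t-test:
H₀: μ₁ = μ₂
H₁: μ₁ ≠ μ₂
s₁²/n₁ = 17.25²/39 = 7.6298,  s₂²/n₂ = 8.13²/36 = 1.8360
SE = √(s₁²/n₁ + s₂²/n₂) = √(7.6298 + 1.8360) = 3.0767
df (Welch-Satterthwaite) = (s₁²/n₁ + s₂²/n₂)² / [(s₁²/n₁)²/(n₁-1) + (s₂²/n₂)²/(n₂-1)] ≈ 55.03
t = (x̄₁ - x̄₂) / SE = (48.44 - 51.58) / 3.0767 = -3.14 / 3.0767 = -1.021
p-value = 0.3119

Since p-value > α = 0.01, we fail to reject H₀.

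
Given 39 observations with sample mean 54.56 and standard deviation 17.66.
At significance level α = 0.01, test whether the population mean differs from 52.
One-sample t-test:
H₀: μ = 52
H₁: μ ≠ 52
df = n - 1 = 38
t = (x̄ - μ₀) / (s/√n) = (54.56 - 52) / (17.66/√39) = 0.905
p-value = 0.3710

Since p-value > α = 0.01, we fail to reject H₀.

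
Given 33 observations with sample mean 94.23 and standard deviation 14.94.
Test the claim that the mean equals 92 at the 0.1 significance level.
One-sample t-test:
H₀: μ = 92
H₁: μ ≠ 92
df = n - 1 = 32
t = (x̄ - μ₀) / (s/√n) = (94.23 - 92) / (14.94/√33) = 0.857
p-value = 0.3976

Since p-value > α = 0.1, we fail to reject H₀.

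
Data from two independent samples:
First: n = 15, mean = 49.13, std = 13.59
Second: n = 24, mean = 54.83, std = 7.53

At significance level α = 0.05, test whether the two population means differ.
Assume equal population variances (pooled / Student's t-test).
Student's two-sample t-test (equal variances):
H₀: μ₁ = μ₂
H₁: μ₁ ≠ μ₂
df = n₁ + n₂ - 2 = 37
Pooled variance s_p² = [(n₁-1)s₁² + (n₂-1)s₂²] / (n₁ + n₂ - 2) = [(14)(13.59²) + (23)(7.53²)] / 37 = 105.1285
SE = √(s_p²(1/n₁ + 1/n₂)) = √(105.1285 × (1/15 + 1/24)) = 3.3747
t = (x̄₁ - x̄₂) / SE = (49.13 - 54.83) / 3.3747 = -5.70 / 3.3747 = -1.689
p-value = 0.0996

Since p-value > α = 0.05, we fail to reject H₀.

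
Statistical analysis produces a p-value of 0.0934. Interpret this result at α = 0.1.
Since p = 0.0934 < α = 0.1, reject H₀.
There is sufficient evidence to reject the null hypothesis; the result is statistically significant at the 0.1 level.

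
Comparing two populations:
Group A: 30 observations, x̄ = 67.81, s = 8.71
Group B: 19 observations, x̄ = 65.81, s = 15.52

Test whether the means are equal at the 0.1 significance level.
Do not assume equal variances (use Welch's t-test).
Welch's two-sample t-test:
H₀: μ₁ = μ₂
H₁: μ₁ ≠ μ₂
s₁²/n₁ = 8.71²/30 = 2.5288,  s₂²/n₂ = 15.52²/19 = 12.6774
SE = √(s₁²/n₁ + s₂²/n₂) = √(2.5288 + 12.6774) = 3.8995
df (Welch-Satterthwaite) = (s₁²/n₁ + s₂²/n₂)² / [(s₁²/n₁)²/(n₁-1) + (s₂²/n₂)²/(n₂-1)] ≈ 25.27
t = (x̄₁ - x̄₂) / SE = (67.81 - 65.81) / 3.8995 = 2.00 / 3.8995 = 0.513
p-value = 0.6125

Since p-value > α = 0.1, we fail to reject H₀.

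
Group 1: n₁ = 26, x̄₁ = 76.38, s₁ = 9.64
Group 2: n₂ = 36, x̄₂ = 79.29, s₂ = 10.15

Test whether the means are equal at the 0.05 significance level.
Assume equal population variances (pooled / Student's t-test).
Student's two-sample t-test (equal variances):
H₀: μ₁ = μ₂
H₁: μ₁ ≠ μ₂
df = n₁ + n₂ - 2 = 60
Pooled variance s_p² = [(n₁-1)s₁² + (n₂-1)s₂²] / (n₁ + n₂ - 2) = [(25)(9.64²) + (35)(10.15²)] / 60 = 98.8171
SE = √(s_p²(1/n₁ + 1/n₂)) = √(98.8171 × (1/26 + 1/36)) = 2.5584
t = (x̄₁ - x̄₂) / SE = (76.38 - 79.29) / 2.5584 = -2.91 / 2.5584 = -1.137
p-value = 0.2599

Since p-value > α = 0.05, we fail to reject H₀.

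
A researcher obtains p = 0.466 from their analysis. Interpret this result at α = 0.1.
Since p = 0.466 > α = 0.1, fail to reject H₀.
There is insufficient evidence to reject the null hypothesis; the result is not statistically significant at the 0.1 level.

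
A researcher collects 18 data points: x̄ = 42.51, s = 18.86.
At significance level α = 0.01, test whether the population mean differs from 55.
One-sample t-test:
H₀: μ = 55
H₁: μ ≠ 55
df = n - 1 = 17
t = (x̄ - μ₀) / (s/√n) = (42.51 - 55) / (18.86/√18) = -2.810
p-value = 0.0121

Since p-value > α = 0.01, we fail to reject H₀.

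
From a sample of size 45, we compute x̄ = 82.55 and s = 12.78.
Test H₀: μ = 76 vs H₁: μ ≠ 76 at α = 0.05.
One-sample t-test:
H₀: μ = 76
H₁: μ ≠ 76
df = n - 1 = 44
t = (x̄ - μ₀) / (s/√n) = (82.55 - 76) / (12.78/√45) = 3.438
p-value = 0.0013

Since p-value < α = 0.05, we reject H₀.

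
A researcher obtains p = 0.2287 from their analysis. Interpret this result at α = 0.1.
Since p = 0.2287 > α = 0.1, fail to reject H₀.
There is insufficient evidence to reject the null hypothesis; the result is not statistically significant at the 0.1 level.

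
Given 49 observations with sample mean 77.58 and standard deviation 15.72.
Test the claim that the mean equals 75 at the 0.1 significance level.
One-sample t-test:
H₀: μ = 75
H₁: μ ≠ 75
df = n - 1 = 48
t = (x̄ - μ₀) / (s/√n) = (77.58 - 75) / (15.72/√49) = 1.149
p-value = 0.2563

Since p-value > α = 0.1, we fail to reject H₀.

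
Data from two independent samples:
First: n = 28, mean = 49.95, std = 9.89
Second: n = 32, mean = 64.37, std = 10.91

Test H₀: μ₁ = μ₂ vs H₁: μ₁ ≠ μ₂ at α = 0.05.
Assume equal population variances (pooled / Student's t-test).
Student's two-sample t-test (equal variances):
H₀: μ₁ = μ₂
H₁: μ₁ ≠ μ₂
df = n₁ + n₂ - 2 = 58
Pooled variance s_p² = [(n₁-1)s₁² + (n₂-1)s₂²] / (n₁ + n₂ - 2) = [(27)(9.89²) + (31)(10.91²)] / 58 = 109.1517
SE = √(s_p²(1/n₁ + 1/n₂)) = √(109.1517 × (1/28 + 1/32)) = 2.7036
t = (x̄₁ - x̄₂) / SE = (49.95 - 64.37) / 2.7036 = -14.42 / 2.7036 = -5.334
p-value < 0.0001

Since p-value < α = 0.05, we reject H₀.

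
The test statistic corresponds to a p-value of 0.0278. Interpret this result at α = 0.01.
Since p = 0.0278 > α = 0.01, fail to reject H₀.
There is insufficient evidence to reject the null hypothesis; the result is not statistically significant at the 0.01 level.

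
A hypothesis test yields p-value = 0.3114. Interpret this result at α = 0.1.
Since p = 0.3114 > α = 0.1, fail to reject H₀.
There is insufficient evidence to reject the null hypothesis; the result is not statistically significant at the 0.1 level.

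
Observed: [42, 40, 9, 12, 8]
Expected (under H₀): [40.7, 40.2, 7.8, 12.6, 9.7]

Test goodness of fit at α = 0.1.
Chi-square goodness of fit test:
H₀: observed counts match expected distribution
H₁: observed counts differ from expected distribution
df = k - 1 = 4
χ² = Σ(O - E)²/E
   = (42 - 40.7)²/40.7 + (40 - 40.2)²/40.2 + (9 - 7.8)²/7.8 + (12 - 12.6)²/12.6 + (8 - 9.7)²/9.7
   = 0.042 + 0.001 + 0.185 + 0.029 + 0.298
   = 0.55
p-value = 0.9681

Since p-value > α = 0.1, we fail to reject H₀.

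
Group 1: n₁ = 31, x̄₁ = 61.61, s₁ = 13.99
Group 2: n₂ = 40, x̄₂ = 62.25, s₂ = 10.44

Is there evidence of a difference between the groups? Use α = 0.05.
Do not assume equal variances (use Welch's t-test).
Welch's two-sample t-test:
H₀: μ₁ = μ₂
H₁: μ₁ ≠ μ₂
s₁²/n₁ = 13.99²/31 = 6.3136,  s₂²/n₂ = 10.44²/40 = 2.7248
SE = √(s₁²/n₁ + s₂²/n₂) = √(6.3136 + 2.7248) = 3.0064
df (Welch-Satterthwaite) = (s₁²/n₁ + s₂²/n₂)² / [(s₁²/n₁)²/(n₁-1) + (s₂²/n₂)²/(n₂-1)] ≈ 53.78
t = (x̄₁ - x̄₂) / SE = (61.61 - 62.25) / 3.0064 = -0.64 / 3.0064 = -0.213
p-value = 0.8322

Since p-value > α = 0.05, we fail to reject H₀.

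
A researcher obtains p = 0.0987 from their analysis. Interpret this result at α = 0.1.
Since p = 0.0987 < α = 0.1, reject H₀.
There is sufficient evidence to reject the null hypothesis; the result is statistically significant at the 0.1 level.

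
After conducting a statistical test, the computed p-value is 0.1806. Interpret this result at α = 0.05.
Since p = 0.1806 > α = 0.05, fail to reject H₀.
There is insufficient evidence to reject the null hypothesis; the result is not statistically significant at the 0.05 level.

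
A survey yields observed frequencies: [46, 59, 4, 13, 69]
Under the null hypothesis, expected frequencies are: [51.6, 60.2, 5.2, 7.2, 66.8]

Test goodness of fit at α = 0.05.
Chi-square goodness of fit test:
H₀: observed counts match expected distribution
H₁: observed counts differ from expected distribution
df = k - 1 = 4
χ² = Σ(O - E)²/E
   = (46 - 51.6)²/51.6 + (59 - 60.2)²/60.2 + (4 - 5.2)²/5.2 + (13 - 7.2)²/7.2 + (69 - 66.8)²/66.8
   = 0.608 + 0.024 + 0.277 + 4.672 + 0.072
   = 5.65
p-value = 0.2266

Since p-value > α = 0.05, we fail to reject H₀.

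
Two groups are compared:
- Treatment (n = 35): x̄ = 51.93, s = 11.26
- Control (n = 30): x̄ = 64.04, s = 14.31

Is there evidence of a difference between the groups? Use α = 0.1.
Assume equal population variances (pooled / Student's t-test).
Student's two-sample t-test (equal variances):
H₀: μ₁ = μ₂
H₁: μ₁ ≠ μ₂
df = n₁ + n₂ - 2 = 63
Pooled variance s_p² = [(n₁-1)s₁² + (n₂-1)s₂²] / (n₁ + n₂ - 2) = [(34)(11.26²) + (29)(14.31²)] / 63 = 162.6871
SE = √(s_p²(1/n₁ + 1/n₂)) = √(162.6871 × (1/35 + 1/30)) = 3.1735
t = (x̄₁ - x̄₂) / SE = (51.93 - 64.04) / 3.1735 = -12.11 / 3.1735 = -3.816
p-value = 0.0003

Since p-value < α = 0.1, we reject H₀.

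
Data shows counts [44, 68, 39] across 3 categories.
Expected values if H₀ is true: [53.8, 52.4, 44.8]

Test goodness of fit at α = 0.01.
Chi-square goodness of fit test:
H₀: observed counts match expected distribution
H₁: observed counts differ from expected distribution
df = k - 1 = 2
χ² = Σ(O - E)²/E
   = (44 - 53.8)²/53.8 + (68 - 52.4)²/52.4 + (39 - 44.8)²/44.8
   = 1.785 + 4.644 + 0.751
   = 7.18
p-value = 0.0276

Since p-value > α = 0.01, we fail to reject H₀.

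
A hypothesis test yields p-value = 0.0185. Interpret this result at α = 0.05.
Since p = 0.0185 < α = 0.05, reject H₀.
There is sufficient evidence to reject the null hypothesis; the result is statistically significant at the 0.05 level.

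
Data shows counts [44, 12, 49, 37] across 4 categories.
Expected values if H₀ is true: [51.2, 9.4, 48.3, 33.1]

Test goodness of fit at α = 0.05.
Chi-square goodness of fit test:
H₀: observed counts match expected distribution
H₁: observed counts differ from expected distribution
df = k - 1 = 3
χ² = Σ(O - E)²/E
   = (44 - 51.2)²/51.2 + (12 - 9.4)²/9.4 + (49 - 48.3)²/48.3 + (37 - 33.1)²/33.1
   = 1.013 + 0.719 + 0.010 + 0.460
   = 2.20
p-value = 0.5317

Since p-value > α = 0.05, we fail to reject H₀.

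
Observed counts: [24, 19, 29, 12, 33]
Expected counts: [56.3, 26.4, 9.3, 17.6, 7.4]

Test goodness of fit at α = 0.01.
Chi-square goodness of fit test:
H₀: observed counts match expected distribution
H₁: observed counts differ from expected distribution
df = k - 1 = 4
χ² = Σ(O - E)²/E
   = (24 - 56.3)²/56.3 + (19 - 26.4)²/26.4 + (29 - 9.3)²/9.3 + (12 - 17.6)²/17.6 + (33 - 7.4)²/7.4
   = 18.531 + 2.074 + 41.730 + 1.782 + 88.562
   = 152.68
p-value < 0.0001

Since p-value < α = 0.01, we reject H₀.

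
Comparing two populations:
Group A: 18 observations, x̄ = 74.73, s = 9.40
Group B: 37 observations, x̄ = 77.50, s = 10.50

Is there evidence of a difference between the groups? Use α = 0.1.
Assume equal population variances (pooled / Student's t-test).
Student's two-sample t-test (equal variances):
H₀: μ₁ = μ₂
H₁: μ₁ ≠ μ₂
df = n₁ + n₂ - 2 = 53
Pooled variance s_p² = [(n₁-1)s₁² + (n₂-1)s₂²] / (n₁ + n₂ - 2) = [(17)(9.40²) + (36)(10.50²)] / 53 = 103.2287
SE = √(s_p²(1/n₁ + 1/n₂)) = √(103.2287 × (1/18 + 1/37)) = 2.9197
t = (x̄₁ - x̄₂) / SE = (74.73 - 77.50) / 2.9197 = -2.77 / 2.9197 = -0.949
p-value = 0.3471

Since p-value > α = 0.1, we fail to reject H₀.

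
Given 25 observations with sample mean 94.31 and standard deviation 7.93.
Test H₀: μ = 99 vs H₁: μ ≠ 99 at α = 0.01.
One-sample t-test:
H₀: μ = 99
H₁: μ ≠ 99
df = n - 1 = 24
t = (x̄ - μ₀) / (s/√n) = (94.31 - 99) / (7.93/√25) = -2.957
p-value = 0.0069

Since p-value < α = 0.01, we reject H₀.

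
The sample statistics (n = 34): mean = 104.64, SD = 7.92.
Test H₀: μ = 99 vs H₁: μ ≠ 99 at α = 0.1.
One-sample t-test:
H₀: μ = 99
H₁: μ ≠ 99
df = n - 1 = 33
t = (x̄ - μ₀) / (s/√n) = (104.64 - 99) / (7.92/√34) = 4.152
p-value = 0.0002

Since p-value < α = 0.1, we reject H₀.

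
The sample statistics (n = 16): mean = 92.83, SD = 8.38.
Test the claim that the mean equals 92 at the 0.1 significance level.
One-sample t-test:
H₀: μ = 92
H₁: μ ≠ 92
df = n - 1 = 15
t = (x̄ - μ₀) / (s/√n) = (92.83 - 92) / (8.38/√16) = 0.396
p-value = 0.6975

Since p-value > α = 0.1, we fail to reject H₀.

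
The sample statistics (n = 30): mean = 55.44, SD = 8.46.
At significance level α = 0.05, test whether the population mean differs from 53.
One-sample t-test:
H₀: μ = 53
H₁: μ ≠ 53
df = n - 1 = 29
t = (x̄ - μ₀) / (s/√n) = (55.44 - 53) / (8.46/√30) = 1.580
p-value = 0.1250

Since p-value > α = 0.05, we fail to reject H₀.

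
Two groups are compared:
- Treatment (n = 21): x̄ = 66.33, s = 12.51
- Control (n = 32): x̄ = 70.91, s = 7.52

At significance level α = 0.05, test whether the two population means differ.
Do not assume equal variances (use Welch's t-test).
Welch's two-sample t-test:
H₀: μ₁ = μ₂
H₁: μ₁ ≠ μ₂
s₁²/n₁ = 12.51²/21 = 7.4524,  s₂²/n₂ = 7.52²/32 = 1.7672
SE = √(s₁²/n₁ + s₂²/n₂) = √(7.4524 + 1.7672) = 3.0364
df (Welch-Satterthwaite) = (s₁²/n₁ + s₂²/n₂)² / [(s₁²/n₁)²/(n₁-1) + (s₂²/n₂)²/(n₂-1)] ≈ 29.54
t = (x̄₁ - x̄₂) / SE = (66.33 - 70.91) / 3.0364 = -4.58 / 3.0364 = -1.508
p-value = 0.1421

Since p-value > α = 0.05, we fail to reject H₀.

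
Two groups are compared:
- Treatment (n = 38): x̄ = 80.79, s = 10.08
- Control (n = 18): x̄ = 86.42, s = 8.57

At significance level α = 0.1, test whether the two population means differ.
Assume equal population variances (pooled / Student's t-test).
Student's two-sample t-test (equal variances):
H₀: μ₁ = μ₂
H₁: μ₁ ≠ μ₂
df = n₁ + n₂ - 2 = 54
Pooled variance s_p² = [(n₁-1)s₁² + (n₂-1)s₂²] / (n₁ + n₂ - 2) = [(37)(10.08²) + (17)(8.57²)] / 54 = 92.7407
SE = √(s_p²(1/n₁ + 1/n₂)) = √(92.7407 × (1/38 + 1/18)) = 2.7555
t = (x̄₁ - x̄₂) / SE = (80.79 - 86.42) / 2.7555 = -5.63 / 2.7555 = -2.043
p-value = 0.0459

Since p-value < α = 0.1, we reject H₀.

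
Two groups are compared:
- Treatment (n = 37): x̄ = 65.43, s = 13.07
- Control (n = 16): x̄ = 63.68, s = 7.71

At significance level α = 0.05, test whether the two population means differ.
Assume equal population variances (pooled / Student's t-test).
Student's two-sample t-test (equal variances):
H₀: μ₁ = μ₂
H₁: μ₁ ≠ μ₂
df = n₁ + n₂ - 2 = 51
Pooled variance s_p² = [(n₁-1)s₁² + (n₂-1)s₂²] / (n₁ + n₂ - 2) = [(36)(13.07²) + (15)(7.71²)] / 51 = 138.0658
SE = √(s_p²(1/n₁ + 1/n₂)) = √(138.0658 × (1/37 + 1/16)) = 3.5158
t = (x̄₁ - x̄₂) / SE = (65.43 - 63.68) / 3.5158 = 1.75 / 3.5158 = 0.498
p-value = 0.6208

Since p-value > α = 0.05, we fail to reject H₀.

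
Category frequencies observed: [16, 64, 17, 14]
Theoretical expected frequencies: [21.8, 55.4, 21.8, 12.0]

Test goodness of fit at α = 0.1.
Chi-square goodness of fit test:
H₀: observed counts match expected distribution
H₁: observed counts differ from expected distribution
df = k - 1 = 3
χ² = Σ(O - E)²/E
   = (16 - 21.8)²/21.8 + (64 - 55.4)²/55.4 + (17 - 21.8)²/21.8 + (14 - 12.0)²/12.0
   = 1.543 + 1.335 + 1.057 + 0.333
   = 4.27
p-value = 0.2339

Since p-value > α = 0.1, we fail to reject H₀.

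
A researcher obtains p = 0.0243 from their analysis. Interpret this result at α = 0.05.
Since p = 0.0243 < α = 0.05, reject H₀.
There is sufficient evidence to reject the null hypothesis; the result is statistically significant at the 0.05 level.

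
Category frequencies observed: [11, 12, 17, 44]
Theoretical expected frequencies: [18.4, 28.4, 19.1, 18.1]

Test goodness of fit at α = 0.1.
Chi-square goodness of fit test:
H₀: observed counts match expected distribution
H₁: observed counts differ from expected distribution
df = k - 1 = 3
χ² = Σ(O - E)²/E
   = (11 - 18.4)²/18.4 + (12 - 28.4)²/28.4 + (17 - 19.1)²/19.1 + (44 - 18.1)²/18.1
   = 2.976 + 9.470 + 0.231 + 37.061
   = 49.74
p-value < 0.0001

Since p-value < α = 0.1, we reject H₀.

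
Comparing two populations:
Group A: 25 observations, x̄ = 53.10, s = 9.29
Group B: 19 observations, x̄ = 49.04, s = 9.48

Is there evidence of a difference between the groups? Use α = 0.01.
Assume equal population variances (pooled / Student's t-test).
Student's two-sample t-test (equal variances):
H₀: μ₁ = μ₂
H₁: μ₁ ≠ μ₂
df = n₁ + n₂ - 2 = 42
Pooled variance s_p² = [(n₁-1)s₁² + (n₂-1)s₂²] / (n₁ + n₂ - 2) = [(24)(9.29²) + (18)(9.48²)] / 42 = 87.8325
SE = √(s_p²(1/n₁ + 1/n₂)) = √(87.8325 × (1/25 + 1/19)) = 2.8524
t = (x̄₁ - x̄₂) / SE = (53.10 - 49.04) / 2.8524 = 4.06 / 2.8524 = 1.423
p-value = 0.1620

Since p-value > α = 0.01, we fail to reject H₀.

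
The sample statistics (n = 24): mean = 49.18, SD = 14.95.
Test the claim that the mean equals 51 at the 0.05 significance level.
One-sample t-test:
H₀: μ = 51
H₁: μ ≠ 51
df = n - 1 = 23
t = (x̄ - μ₀) / (s/√n) = (49.18 - 51) / (14.95/√24) = -0.596
p-value = 0.5567

Since p-value > α = 0.05, we fail to reject H₀.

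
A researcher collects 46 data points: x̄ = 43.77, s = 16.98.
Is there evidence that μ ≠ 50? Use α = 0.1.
One-sample t-test:
H₀: μ = 50
H₁: μ ≠ 50
df = n - 1 = 45
t = (x̄ - μ₀) / (s/√n) = (43.77 - 50) / (16.98/√46) = -2.488
p-value = 0.0166

Since p-value < α = 0.1, we reject H₀.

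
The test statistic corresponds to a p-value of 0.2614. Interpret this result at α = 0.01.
Since p = 0.2614 > α = 0.01, fail to reject H₀.
There is insufficient evidence to reject the null hypothesis; the result is not statistically significant at the 0.01 level.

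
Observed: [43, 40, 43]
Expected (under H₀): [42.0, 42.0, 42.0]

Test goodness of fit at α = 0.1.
Chi-square goodness of fit test:
H₀: observed counts match expected distribution
H₁: observed counts differ from expected distribution
df = k - 1 = 2
χ² = Σ(O - E)²/E
   = (43 - 42.0)²/42.0 + (40 - 42.0)²/42.0 + (43 - 42.0)²/42.0
   = 0.024 + 0.095 + 0.024
   = 0.14
p-value = 0.9311

Since p-value > α = 0.1, we fail to reject H₀.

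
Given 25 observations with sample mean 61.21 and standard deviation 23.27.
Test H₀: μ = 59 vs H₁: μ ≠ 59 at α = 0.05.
One-sample t-test:
H₀: μ = 59
H₁: μ ≠ 59
df = n - 1 = 24
t = (x̄ - μ₀) / (s/√n) = (61.21 - 59) / (23.27/√25) = 0.475
p-value = 0.6392

Since p-value > α = 0.05, we fail to reject H₀.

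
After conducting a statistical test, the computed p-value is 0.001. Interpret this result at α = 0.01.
Since p = 0.001 < α = 0.01, reject H₀.
There is sufficient evidence to reject the null hypothesis; the result is statistically significant at the 0.01 level.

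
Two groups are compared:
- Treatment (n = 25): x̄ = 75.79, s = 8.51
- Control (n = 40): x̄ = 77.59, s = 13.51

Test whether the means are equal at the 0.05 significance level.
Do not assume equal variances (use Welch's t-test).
Welch's two-sample t-test:
H₀: μ₁ = μ₂
H₁: μ₁ ≠ μ₂
s₁²/n₁ = 8.51²/25 = 2.8968,  s₂²/n₂ = 13.51²/40 = 4.5630
SE = √(s₁²/n₁ + s₂²/n₂) = √(2.8968 + 4.5630) = 2.7313
df (Welch-Satterthwaite) = (s₁²/n₁ + s₂²/n₂)² / [(s₁²/n₁)²/(n₁-1) + (s₂²/n₂)²/(n₂-1)] ≈ 62.99
t = (x̄₁ - x̄₂) / SE = (75.79 - 77.59) / 2.7313 = -1.80 / 2.7313 = -0.659
p-value = 0.5123

Since p-value > α = 0.05, we fail to reject H₀.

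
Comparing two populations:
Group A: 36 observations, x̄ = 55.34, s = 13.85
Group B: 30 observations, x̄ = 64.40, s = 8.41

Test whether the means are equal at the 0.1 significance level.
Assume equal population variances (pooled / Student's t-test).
Student's two-sample t-test (equal variances):
H₀: μ₁ = μ₂
H₁: μ₁ ≠ μ₂
df = n₁ + n₂ - 2 = 64
Pooled variance s_p² = [(n₁-1)s₁² + (n₂-1)s₂²] / (n₁ + n₂ - 2) = [(35)(13.85²) + (29)(8.41²)] / 64 = 136.9516
SE = √(s_p²(1/n₁ + 1/n₂)) = √(136.9516 × (1/36 + 1/30)) = 2.8930
t = (x̄₁ - x̄₂) / SE = (55.34 - 64.40) / 2.8930 = -9.06 / 2.8930 = -3.132
p-value = 0.0026

Since p-value < α = 0.1, we reject H₀.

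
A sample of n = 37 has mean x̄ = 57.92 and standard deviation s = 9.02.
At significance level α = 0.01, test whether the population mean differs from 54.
One-sample t-test:
H₀: μ = 54
H₁: μ ≠ 54
df = n - 1 = 36
t = (x̄ - μ₀) / (s/√n) = (57.92 - 54) / (9.02/√37) = 2.644
p-value = 0.0121

Since p-value > α = 0.01, we fail to reject H₀.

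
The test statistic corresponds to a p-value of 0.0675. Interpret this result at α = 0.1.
Since p = 0.0675 < α = 0.1, reject H₀.
There is sufficient evidence to reject the null hypothesis; the result is statistically significant at the 0.1 level.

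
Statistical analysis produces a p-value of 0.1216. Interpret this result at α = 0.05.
Since p = 0.1216 > α = 0.05, fail to reject H₀.
There is insufficient evidence to reject the null hypothesis; the result is not statistically significant at the 0.05 level.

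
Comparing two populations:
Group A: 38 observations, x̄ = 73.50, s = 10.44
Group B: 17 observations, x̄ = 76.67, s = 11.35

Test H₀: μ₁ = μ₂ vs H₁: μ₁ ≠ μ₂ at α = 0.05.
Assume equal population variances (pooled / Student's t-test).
Student's two-sample t-test (equal variances):
H₀: μ₁ = μ₂
H₁: μ₁ ≠ μ₂
df = n₁ + n₂ - 2 = 53
Pooled variance s_p² = [(n₁-1)s₁² + (n₂-1)s₂²] / (n₁ + n₂ - 2) = [(37)(10.44²) + (16)(11.35²)] / 53 = 114.9797
SE = √(s_p²(1/n₁ + 1/n₂)) = √(114.9797 × (1/38 + 1/17)) = 3.1288
t = (x̄₁ - x̄₂) / SE = (73.50 - 76.67) / 3.1288 = -3.17 / 3.1288 = -1.013
p-value = 0.3156

Since p-value > α = 0.05, we fail to reject H₀.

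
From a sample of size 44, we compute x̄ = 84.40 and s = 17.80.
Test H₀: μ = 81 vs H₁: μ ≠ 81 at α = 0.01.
One-sample t-test:
H₀: μ = 81
H₁: μ ≠ 81
df = n - 1 = 43
t = (x̄ - μ₀) / (s/√n) = (84.40 - 81) / (17.80/√44) = 1.267
p-value = 0.2120

Since p-value > α = 0.01, we fail to reject H₀.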